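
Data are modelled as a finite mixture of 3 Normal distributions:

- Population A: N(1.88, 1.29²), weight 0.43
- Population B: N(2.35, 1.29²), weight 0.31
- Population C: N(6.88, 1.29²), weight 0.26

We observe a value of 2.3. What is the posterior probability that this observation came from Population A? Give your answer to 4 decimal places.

0.5679

The responsibility of component k is P(Z=k) f_k(x) divided by Σ_j P(Z=j) f_j(x).
Component likelihoods at x = 2.3:
  f_A = (1/(1.29·√(2π)))·exp(−(2.3−1.88)²/(2·1.29²)) = 0.309258·exp(-0.05300) = 0.293293
  f_B = (1/(1.29·√(2π)))·exp(−(2.3−2.35)²/(2·1.29²)) = 0.309258·exp(-0.00075) = 0.309025
  f_C = (1/(1.29·√(2π)))·exp(−(2.3−6.88)²/(2·1.29²)) = 0.309258·exp(-6.30263) = 0.000566402
Unnormalised posteriors:
  P(Z=A)·f_A = 0.43 × 0.293293 = 0.126116
  P(Z=B)·f_B = 0.31 × 0.309025 = 0.0957979
  P(Z=C)·f_C = 0.26 × 0.000566402 = 0.000147264
Marginal: 0.126116 + 0.0957979 + 0.000147264 = 0.222061
Responsibility of Population A: 0.126116 / 0.222061 ≈ 0.5679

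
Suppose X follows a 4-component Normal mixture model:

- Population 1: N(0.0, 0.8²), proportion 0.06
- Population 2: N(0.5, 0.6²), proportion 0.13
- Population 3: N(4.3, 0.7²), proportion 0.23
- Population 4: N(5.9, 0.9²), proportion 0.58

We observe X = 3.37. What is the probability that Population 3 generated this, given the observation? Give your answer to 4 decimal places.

0.9164

The responsibility of component k is w_k f_k(x) divided by Σ_j w_j f_j(x).
Evaluate each component's likelihood at the observed value:
  L_1 = (1/(0.8·√(2π)))·exp(−(3.37−0.0)²/(2·0.8²)) = 0.498678·exp(-8.87258) = 6.9905e-05
  L_2 = (1/(0.6·√(2π)))·exp(−(3.37−0.5)²/(2·0.6²)) = 0.664904·exp(-11.44014) = 7.15105e-06
  L_3 = (1/(0.7·√(2π)))·exp(−(3.37−4.3)²/(2·0.7²)) = 0.569918·exp(-0.88255) = 0.23579
  L_4 = (1/(0.9·√(2π)))·exp(−(3.37−5.9)²/(2·0.9²)) = 0.443269·exp(-3.95117) = 0.00852501
Unnormalised posteriors:
  w_1·L_1 = 0.06 × 6.9905e-05 = 4.1943e-06
  w_2·L_2 = 0.13 × 7.15105e-06 = 9.29636e-07
  w_3·L_3 = 0.23 × 0.23579 = 0.0542317
  w_4·L_4 = 0.58 × 0.00852501 = 0.00494451
Marginal: 4.1943e-06 + 9.29636e-07 + 0.0542317 + 0.00494451 = 0.0591813
So the posterior for Population 3 is 0.0542317 / 0.0591813 ≈ 0.9164.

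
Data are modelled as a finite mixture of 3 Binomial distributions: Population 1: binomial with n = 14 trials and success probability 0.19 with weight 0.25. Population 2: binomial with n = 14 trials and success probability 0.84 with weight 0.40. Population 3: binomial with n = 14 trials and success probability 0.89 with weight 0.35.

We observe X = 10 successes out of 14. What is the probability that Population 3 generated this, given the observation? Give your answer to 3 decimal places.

Apply Bayes' rule: the posterior for each component is proportional to its prior times its likelihood at x.
Binomial probabilities:
  p_1 = 2.64186e-05
  p_2 = 0.114738
  p_3 = 0.0456988
Weight by the priors:
  π_1·p_1 = 0.25 × 2.64186e-05 = 6.60466e-06
  π_2·p_2 = 0.40 × 0.114738 = 0.0458952
  π_3·p_3 = 0.35 × 0.0456988 = 0.0159946
Evidence: 6.60466e-06 + 0.0458952 + 0.0159946 = 0.0618963
P(Population 3 | the observation) = 0.0159946 / 0.0618963 ≈ 0.258

0.258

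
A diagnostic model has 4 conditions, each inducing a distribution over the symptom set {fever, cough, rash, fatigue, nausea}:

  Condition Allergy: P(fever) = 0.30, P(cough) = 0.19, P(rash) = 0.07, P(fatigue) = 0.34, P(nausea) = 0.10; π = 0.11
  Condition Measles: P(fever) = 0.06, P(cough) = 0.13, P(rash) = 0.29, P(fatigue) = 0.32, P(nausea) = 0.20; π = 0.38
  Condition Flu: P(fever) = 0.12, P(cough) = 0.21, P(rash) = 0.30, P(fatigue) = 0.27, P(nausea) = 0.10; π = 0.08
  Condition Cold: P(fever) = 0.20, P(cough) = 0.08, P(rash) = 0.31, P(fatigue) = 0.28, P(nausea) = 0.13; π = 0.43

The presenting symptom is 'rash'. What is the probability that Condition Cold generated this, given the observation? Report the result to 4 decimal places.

By Bayes' theorem, P(k | x) = w_k f_k(x) / Σ_j w_j f_j(x).
Component likelihoods at x = 'rash':
  L_Allergy = P(rash | comp) = 0.07
  L_Measles = P(rash | comp) = 0.29
  L_Flu = P(rash | comp) = 0.30
  L_Cold = P(rash | comp) = 0.31
Unnormalised posteriors:
  w_Allergy·L_Allergy = 0.11 × 0.07 = 0.0077
  w_Measles·L_Measles = 0.38 × 0.29 = 0.1102
  w_Flu·L_Flu = 0.08 × 0.3 = 0.024
  w_Cold·L_Cold = 0.43 × 0.31 = 0.1333
Marginal: 0.0077 + 0.1102 + 0.024 + 0.1333 = 0.2752
So the posterior for Condition Cold is 0.1333 / 0.2752 ≈ 0.4844.

0.4844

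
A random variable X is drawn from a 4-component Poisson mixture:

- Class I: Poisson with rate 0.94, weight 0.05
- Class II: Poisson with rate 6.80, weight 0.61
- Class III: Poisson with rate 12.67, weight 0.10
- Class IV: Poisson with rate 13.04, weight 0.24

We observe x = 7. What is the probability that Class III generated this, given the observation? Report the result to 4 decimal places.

Apply Bayes' rule: the posterior for each component is proportional to its prior times its likelihood at x.
Component likelihoods at x = 7:
  p_I = 5.02606e-05
  p_II = 0.148569
  p_III = 0.032696
  p_IV = 0.0276257
Multiply by the mixture weights:
  P(Z=I)·p_I = 0.05 × 5.02606e-05 = 2.51303e-06
  P(Z=II)·p_II = 0.61 × 0.148569 = 0.0906273
  P(Z=III)·p_III = 0.10 × 0.032696 = 0.0032696
  P(Z=IV)·p_IV = 0.24 × 0.0276257 = 0.00663016
Sum: 2.51303e-06 + 0.0906273 + 0.0032696 + 0.00663016 = 0.10053
P(Class III | the observation) = 0.0032696 / 0.10053 ≈ 0.0325

0.0325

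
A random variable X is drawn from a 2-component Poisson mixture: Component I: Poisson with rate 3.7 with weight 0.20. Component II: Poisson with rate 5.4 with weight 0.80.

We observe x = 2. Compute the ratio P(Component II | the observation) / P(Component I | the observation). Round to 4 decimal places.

The posterior odds equal the prior odds times the likelihood ratio: (π_i/π_j)·(f_i(x)/f_j(x)).
Component likelihoods at x = 2:
  f_I = 0.169233
  f_II = 0.0658518
Posterior odds = (π_II·f_II) / (π_I·f_I) = (0.80·0.0658518) / (0.20·0.169233) = 0.0526814 / 0.0338465 ≈ 1.5565

1.5565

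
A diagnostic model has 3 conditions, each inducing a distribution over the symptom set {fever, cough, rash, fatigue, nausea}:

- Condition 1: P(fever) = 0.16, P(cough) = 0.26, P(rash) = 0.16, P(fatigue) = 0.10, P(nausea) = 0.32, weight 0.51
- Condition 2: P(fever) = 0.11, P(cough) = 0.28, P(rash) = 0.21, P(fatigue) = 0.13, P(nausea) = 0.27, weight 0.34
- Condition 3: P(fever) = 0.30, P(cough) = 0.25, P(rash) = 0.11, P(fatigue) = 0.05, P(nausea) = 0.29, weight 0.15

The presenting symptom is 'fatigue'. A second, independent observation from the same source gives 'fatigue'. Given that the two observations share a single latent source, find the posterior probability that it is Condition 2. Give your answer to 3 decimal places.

By Bayes' theorem, P(k | x) = P(Z=k) f_k(x) / Σ_j P(Z=j) f_j(x).
Since both observations come from the same component, the likelihood for component k is f_k(x₁)·f_k(x₂).
  f_1 = [P(fatigue | comp) = 0.10] × [0.1] = 0.01
  f_2 = [P(fatigue | comp) = 0.13] × [0.13] = 0.0169
  f_3 = [P(fatigue | comp) = 0.05] × [0.05] = 0.0025
Unnormalised posteriors:
  P(Z=1)·f_1 = 0.51 × 0.01 = 0.0051
  P(Z=2)·f_2 = 0.34 × 0.0169 = 0.005746
  P(Z=3)·f_3 = 0.15 × 0.0025 = 0.000375
Sum: 0.0051 + 0.005746 + 0.000375 = 0.011221
P(Condition 2 | x₁,x₂) ≈ 0.512

0.512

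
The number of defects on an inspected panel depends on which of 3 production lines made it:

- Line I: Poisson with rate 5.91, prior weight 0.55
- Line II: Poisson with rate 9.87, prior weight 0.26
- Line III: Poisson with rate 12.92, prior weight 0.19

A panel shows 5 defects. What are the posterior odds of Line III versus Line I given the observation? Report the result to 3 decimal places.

0.016

The posterior odds equal the prior odds times the likelihood ratio: (P(Z=i)/P(Z=j))·(f_i(x)/f_j(x)).
Component likelihoods at x = 5 defects:
  f_I = e^(−5.91)·5.91^5/5! = 0.162958
  f_II = e^(−9.87)·9.87^5/5! = 0.0403569
  f_III = e^(−12.92)·12.92^5/5! = 0.00734593
0.00139573 / 0.0896269 ≈ 0.016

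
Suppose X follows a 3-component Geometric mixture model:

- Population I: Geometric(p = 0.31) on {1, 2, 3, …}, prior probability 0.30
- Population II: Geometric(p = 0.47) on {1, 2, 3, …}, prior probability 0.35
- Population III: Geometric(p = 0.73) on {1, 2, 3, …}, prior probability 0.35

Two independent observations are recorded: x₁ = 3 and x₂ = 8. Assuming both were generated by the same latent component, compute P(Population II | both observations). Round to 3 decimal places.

Apply Bayes' rule: the posterior for each component is proportional to its prior times its likelihood at x.
Since both observations come from the same component, the likelihood for component k is f_k(x₁)·f_k(x₂).
  f_I = [0.31·(1−0.31)^2 = 0.31·0.4761 = 0.147591] × [0.0230837] = 0.00340695
  f_II = [0.47·(1−0.47)^2 = 0.47·0.2809 = 0.132023] × [0.00552114] = 0.000728918
  f_III = [0.73·(1−0.73)^2 = 0.73·0.0729 = 0.053217] × [7.63606e-05] = 4.06368e-06
Multiply by the mixture weights:
  P(Z=I)·f_I = 0.30 × 0.00340695 = 0.00102208
  P(Z=II)·f_II = 0.35 × 0.000728918 = 0.000255121
  P(Z=III)·f_III = 0.35 × 4.06368e-06 = 1.42229e-06
Evidence: 0.00102208 + 0.000255121 + 1.42229e-06 = 0.00127863
So the posterior for Population II is 0.000255121 / 0.00127863 ≈ 0.200.

0.200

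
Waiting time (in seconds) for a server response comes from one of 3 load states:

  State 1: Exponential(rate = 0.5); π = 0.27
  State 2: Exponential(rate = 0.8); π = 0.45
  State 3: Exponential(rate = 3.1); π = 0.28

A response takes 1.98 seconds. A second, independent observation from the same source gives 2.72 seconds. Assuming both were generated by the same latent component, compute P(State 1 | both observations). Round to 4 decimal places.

0.4897

By Bayes' theorem, P(k | x) = w_k f_k(x) / Σ_j w_j f_j(x).
Since both observations come from the same component, the likelihood for component k is f_k(x₁)·f_k(x₂).
  p_1 = [0.5·e^(−0.5·1.98) = 0.5·e^(−0.9900) = 0.185788] × [0.12833] = 0.0238423
  p_2 = [0.8·e^(−0.8·1.98) = 0.8·e^(−1.5840) = 0.164122] × [0.0907957] = 0.0149016
  p_3 = [3.1·e^(−3.1·1.98) = 3.1·e^(−6.1380) = 0.00669364] × [0.000675135] = 4.51911e-06
Multiply by the mixture weights:
  w_1·p_1 = 0.27 × 0.0238423 = 0.00643742
  w_2·p_2 = 0.45 × 0.0149016 = 0.00670572
  w_3·p_3 = 0.28 × 4.51911e-06 = 1.26535e-06
Normaliser: 0.00643742 + 0.00670572 + 1.26535e-06 = 0.0131444
P(State 1 | x) ≈ 0.4897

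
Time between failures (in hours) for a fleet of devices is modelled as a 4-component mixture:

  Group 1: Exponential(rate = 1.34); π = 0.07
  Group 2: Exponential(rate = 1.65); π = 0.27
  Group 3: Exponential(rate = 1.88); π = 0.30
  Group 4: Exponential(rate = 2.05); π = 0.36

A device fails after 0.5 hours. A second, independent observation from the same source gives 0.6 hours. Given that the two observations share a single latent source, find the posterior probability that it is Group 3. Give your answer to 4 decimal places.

0.3039

Apply Bayes' rule: the posterior for each component is proportional to its prior times its likelihood at x.
Since both observations come from the same component, the likelihood for component k is f_k(x₁)·f_k(x₂).
  f_1 = [1.34·e^(−1.34·0.5) = 1.34·e^(−0.6700) = 0.685689] × [0.599697] = 0.411206
  f_2 = [1.65·e^(−1.65·0.5) = 1.65·e^(−0.8250) = 0.723088] × [0.613102] = 0.443326
  f_3 = [1.88·e^(−1.88·0.5) = 1.88·e^(−0.9400) = 0.73438] × [0.608518] = 0.446884
  f_4 = [2.05·e^(−2.05·0.5) = 2.05·e^(−1.0250) = 0.735533] × [0.5992] = 0.440731
Weight by the priors:
  π_1·f_1 = 0.07 × 0.411206 = 0.0287844
  π_2·f_2 = 0.27 × 0.443326 = 0.119698
  π_3·f_3 = 0.30 × 0.446884 = 0.134065
  π_4·f_4 = 0.36 × 0.440731 = 0.158663
Denominator: 0.0287844 + 0.119698 + 0.134065 + 0.158663 = 0.441211
So the posterior for Group 3 is 0.134065 / 0.441211 ≈ 0.3039.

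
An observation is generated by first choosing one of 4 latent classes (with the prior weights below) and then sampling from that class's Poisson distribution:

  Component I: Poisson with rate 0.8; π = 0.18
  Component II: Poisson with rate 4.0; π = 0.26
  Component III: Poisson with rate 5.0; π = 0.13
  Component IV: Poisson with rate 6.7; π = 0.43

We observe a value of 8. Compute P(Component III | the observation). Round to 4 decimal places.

The responsibility of component k is P(Z=k) f_k(x) divided by Σ_j P(Z=j) f_j(x).
Component likelihoods at x = 8:
  p_I = e^(−0.8)·0.8^8/8! = 1.86966e-06
  p_II = e^(−4.0)·4.0^8/8! = 0.0297702
  p_III = e^(−5.0)·5.0^8/8! = 0.065278
  p_IV = e^(−6.7)·6.7^8/8! = 0.123967
Weight by the priors:
  P(Z=I)·p_I = 0.18 × 1.86966e-06 = 3.3654e-07
  P(Z=II)·p_II = 0.26 × 0.0297702 = 0.00774025
  P(Z=III)·p_III = 0.13 × 0.065278 = 0.00848615
  P(Z=IV)·p_IV = 0.43 × 0.123967 = 0.0533057
Denominator: 3.3654e-07 + 0.00774025 + 0.00848615 + 0.0533057 = 0.0695324
P(Component III | x) ≈ 0.1220

0.1220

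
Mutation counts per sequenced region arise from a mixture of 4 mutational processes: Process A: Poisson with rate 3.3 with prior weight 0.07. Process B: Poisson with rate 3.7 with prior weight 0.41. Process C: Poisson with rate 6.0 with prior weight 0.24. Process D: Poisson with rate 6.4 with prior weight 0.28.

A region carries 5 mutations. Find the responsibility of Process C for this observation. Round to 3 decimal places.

0.262

Apply Bayes' rule: the posterior for each component is proportional to its prior times its likelihood at x.
Evaluate each component's likelihood at the observed value:
  p_A = e^(−3.3)·3.3^5/5! = 0.120286
  p_B = e^(−3.7)·3.7^5/5! = 0.142869
  p_C = e^(−6.0)·6.0^5/5! = 0.160623
  p_D = e^(−6.4)·6.4^5/5! = 0.148674
Weight by the priors:
  w_A·p_A = 0.07 × 0.120286 = 0.00842005
  w_B·p_B = 0.41 × 0.142869 = 0.0585763
  w_C·p_C = 0.24 × 0.160623 = 0.0385496
  w_D·p_D = 0.28 × 0.148674 = 0.0416286
Sum: 0.00842005 + 0.0585763 + 0.0385496 + 0.0416286 = 0.147174
Responsibility of Process C: 0.0385496 / 0.147174 ≈ 0.262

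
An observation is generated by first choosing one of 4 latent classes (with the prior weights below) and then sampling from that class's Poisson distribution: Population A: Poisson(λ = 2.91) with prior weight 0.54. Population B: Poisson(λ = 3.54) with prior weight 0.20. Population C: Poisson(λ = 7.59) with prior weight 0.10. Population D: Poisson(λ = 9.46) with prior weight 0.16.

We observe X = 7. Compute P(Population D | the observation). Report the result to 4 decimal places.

0.3377

The responsibility of component k is π_k f_k(x) divided by Σ_j π_j f_j(x).
Poisson probabilities:
  p_A = 0.0190996
  p_B = 0.0401042
  p_C = 0.145535
  p_D = 0.104805
Weight by the priors:
  π_A·p_A = 0.54 × 0.0190996 = 0.0103138
  π_B·p_B = 0.20 × 0.0401042 = 0.00802084
  π_C·p_C = 0.10 × 0.145535 = 0.0145535
  π_D·p_D = 0.16 × 0.104805 = 0.0167688
Evidence: 0.0103138 + 0.00802084 + 0.0145535 + 0.0167688 = 0.0496569
P(Population D | 7) = 0.0167688 / 0.0496569 ≈ 0.3377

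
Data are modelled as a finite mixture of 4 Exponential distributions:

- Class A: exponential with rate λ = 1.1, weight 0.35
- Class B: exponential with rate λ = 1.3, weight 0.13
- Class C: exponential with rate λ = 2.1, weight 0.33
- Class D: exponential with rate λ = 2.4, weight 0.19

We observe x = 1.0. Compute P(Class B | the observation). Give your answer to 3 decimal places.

0.153

Posterior ∝ prior × likelihood, so P(k | x) ∝ π_k f_k(x); normalise over all components.
Component likelihoods at x = 1.0:
  p_A = 1.1·e^(−1.1·1.0) = 1.1·e^(−1.1000) = 0.366158
  p_B = 1.3·e^(−1.3·1.0) = 1.3·e^(−1.3000) = 0.354291
  p_C = 2.1·e^(−2.1·1.0) = 2.1·e^(−2.1000) = 0.257158
  p_D = 2.4·e^(−2.4·1.0) = 2.4·e^(−2.4000) = 0.217723
Multiply by the mixture weights:
  π_A·p_A = 0.35 × 0.366158 = 0.128155
  π_B·p_B = 0.13 × 0.354291 = 0.0460579
  π_C·p_C = 0.33 × 0.257158 = 0.0848623
  π_D·p_D = 0.19 × 0.217723 = 0.0413674
Denominator: 0.128155 + 0.0460579 + 0.0848623 + 0.0413674 = 0.300443
P(Class B | data) ≈ 0.153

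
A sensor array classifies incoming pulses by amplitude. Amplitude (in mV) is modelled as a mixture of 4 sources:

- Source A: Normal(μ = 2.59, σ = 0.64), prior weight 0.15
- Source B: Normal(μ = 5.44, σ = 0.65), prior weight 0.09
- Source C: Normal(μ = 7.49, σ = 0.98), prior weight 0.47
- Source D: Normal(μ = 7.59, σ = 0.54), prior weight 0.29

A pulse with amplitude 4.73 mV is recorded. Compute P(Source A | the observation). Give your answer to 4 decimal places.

0.0102

The responsibility of component k is P(Z=k) f_k(x) divided by Σ_j P(Z=j) f_j(x).
Evaluate each component's likelihood at the observed value:
  p_A = (1/(0.64·√(2π)))·exp(−(4.73−2.59)²/(2·0.64²)) = 0.623347·exp(-5.59033) = 0.00232745
  p_B = (1/(0.65·√(2π)))·exp(−(4.73−5.44)²/(2·0.65²)) = 0.613757·exp(-0.59657) = 0.337995
  p_C = (1/(0.98·√(2π)))·exp(−(4.73−7.49)²/(2·0.98²)) = 0.407084·exp(-3.96585) = 0.00771504
  p_D = (1/(0.54·√(2π)))·exp(−(4.73−7.59)²/(2·0.54²)) = 0.738782·exp(-14.02538) = 5.98925e-07
Weight by the priors:
  P(Z=A)·p_A = 0.15 × 0.00232745 = 0.000349117
  P(Z=B)·p_B = 0.09 × 0.337995 = 0.0304196
  P(Z=C)·p_C = 0.47 × 0.00771504 = 0.00362607
  P(Z=D)·p_D = 0.29 × 5.98925e-07 = 1.73688e-07
Marginal: 0.000349117 + 0.0304196 + 0.00362607 + 1.73688e-07 = 0.0343949
So the posterior for Source A is 0.000349117 / 0.0343949 ≈ 0.0102.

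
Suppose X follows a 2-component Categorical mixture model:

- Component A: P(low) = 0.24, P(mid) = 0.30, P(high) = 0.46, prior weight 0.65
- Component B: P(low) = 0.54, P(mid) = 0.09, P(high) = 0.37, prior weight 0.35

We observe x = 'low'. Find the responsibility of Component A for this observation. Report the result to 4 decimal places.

0.4522

The responsibility of component k is w_k f_k(x) divided by Σ_j w_j f_j(x).
Categorical probabilities:
  L_A = 0.24
  L_B = 0.54
Weight by the priors:
  w_A·L_A = 0.65 × 0.24 = 0.156
  w_B·L_B = 0.35 × 0.54 = 0.189
Evidence: 0.156 + 0.189 = 0.345
So the posterior for Component A is 0.156 / 0.345 ≈ 0.4522.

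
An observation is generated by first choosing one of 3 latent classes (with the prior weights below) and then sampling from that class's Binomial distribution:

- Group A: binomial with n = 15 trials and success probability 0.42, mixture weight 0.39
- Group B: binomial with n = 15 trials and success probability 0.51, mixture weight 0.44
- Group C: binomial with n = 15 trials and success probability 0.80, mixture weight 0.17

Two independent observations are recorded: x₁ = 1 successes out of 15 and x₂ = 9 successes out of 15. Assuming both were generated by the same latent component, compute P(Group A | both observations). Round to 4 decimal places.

The responsibility of component k is π_k f_k(x) divided by Σ_j π_j f_j(x).
Since both observations come from the same component, the likelihood for component k is f_k(x₁)·f_k(x₂).
  p_A = [C(15,1)·0.42^1·0.58^14 = 15·0.42·0.000487519 = 0.00307137] × [0.0774846] = 0.000237984
  p_B = [C(15,1)·0.51^1·0.49^14 = 15·0.51·4.59987e-05 = 0.00035189] × [0.161701] = 5.69008e-05
  p_C = [C(15,1)·0.80^1·0.20^14 = 15·0.8·1.6384e-10 = 1.96608e-09] × [0.0429926] = 8.45269e-11
Multiply by the mixture weights:
  π_A·p_A = 0.39 × 0.000237984 = 9.28138e-05
  π_B·p_B = 0.44 × 5.69008e-05 = 2.50364e-05
  π_C·p_C = 0.17 × 8.45269e-11 = 1.43696e-11
Denominator: 9.28138e-05 + 2.50364e-05 + 1.43696e-11 = 0.00011785
P(Group A | x₁,x₂) ≈ 0.7876

0.7876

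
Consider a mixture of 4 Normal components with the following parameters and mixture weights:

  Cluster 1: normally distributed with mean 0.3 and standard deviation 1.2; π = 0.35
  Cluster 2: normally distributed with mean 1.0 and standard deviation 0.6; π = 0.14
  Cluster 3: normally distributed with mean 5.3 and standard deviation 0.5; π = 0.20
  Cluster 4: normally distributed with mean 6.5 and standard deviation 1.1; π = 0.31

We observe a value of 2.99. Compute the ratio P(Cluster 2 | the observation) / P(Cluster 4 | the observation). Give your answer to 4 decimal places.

Posterior odds = (P(Z=i) f_i(x)) / (P(Z=j) f_j(x)); the normalising sum cancels.
Normal densities:
  f_1 = (1/(1.2·√(2π)))·exp(−(2.99−0.3)²/(2·1.2²)) = 0.332452·exp(-2.51253) = 0.0269494
  f_2 = (1/(0.6·√(2π)))·exp(−(2.99−1.0)²/(2·0.6²)) = 0.664904·exp(-5.50014) = 0.00271693
  f_3 = (1/(0.5·√(2π)))·exp(−(2.99−5.3)²/(2·0.5²)) = 0.797885·exp(-10.67220) = 1.84953e-05
  f_4 = (1/(1.1·√(2π)))·exp(−(2.99−6.5)²/(2·1.1²)) = 0.362675·exp(-5.09095) = 0.00223124
0.000380371 / 0.000691683 ≈ 0.5499

0.5499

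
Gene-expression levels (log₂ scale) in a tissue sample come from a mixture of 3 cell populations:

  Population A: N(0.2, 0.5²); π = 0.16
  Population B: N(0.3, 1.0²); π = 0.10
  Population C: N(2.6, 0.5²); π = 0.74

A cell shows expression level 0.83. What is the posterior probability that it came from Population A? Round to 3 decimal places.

0.617

Apply Bayes' rule: the posterior for each component is proportional to its prior times its likelihood at x.
Component likelihoods at x = 0.83:
  p_A = (1/(0.5·√(2π)))·exp(−(0.83−0.2)²/(2·0.5²)) = 0.797885·exp(-0.79380) = 0.360742
  p_B = (1/(1.0·√(2π)))·exp(−(0.83−0.3)²/(2·1.0²)) = 0.398942·exp(-0.14045) = 0.346668
  p_C = (1/(0.5·√(2π)))·exp(−(0.83−2.6)²/(2·0.5²)) = 0.797885·exp(-6.26580) = 0.00151613
Weight by the priors:
  π_A·p_A = 0.16 × 0.360742 = 0.0577188
  π_B·p_B = 0.10 × 0.346668 = 0.0346668
  π_C·p_C = 0.74 × 0.00151613 = 0.00112194
Denominator: 0.0577188 + 0.0346668 + 0.00112194 = 0.0935075
P(Population A | 0.83) ≈ 0.617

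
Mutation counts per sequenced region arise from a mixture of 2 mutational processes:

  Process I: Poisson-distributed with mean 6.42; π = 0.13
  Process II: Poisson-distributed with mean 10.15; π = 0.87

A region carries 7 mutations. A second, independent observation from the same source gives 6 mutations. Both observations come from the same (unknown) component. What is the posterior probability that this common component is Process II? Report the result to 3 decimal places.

0.598

P(component k | x) = π_k·f_k(x) / marginal(x), where marginal(x) = Σ_j π_j·f_j(x).
Since both observations come from the same component, the likelihood for component k is f_k(x₁)·f_k(x₂).
  p_I = [0.145259] × [0.158382] = 0.0230065
  p_II = [0.0860484] × [0.0593437] = 0.00510643
Multiply by the mixture weights:
  π_I·p_I = 0.13 × 0.0230065 = 0.00299085
  π_II·p_II = 0.87 × 0.00510643 = 0.0044426
Marginal: 0.00299085 + 0.0044426 = 0.00743344
Responsibility of Process II: 0.0044426 / 0.00743344 ≈ 0.598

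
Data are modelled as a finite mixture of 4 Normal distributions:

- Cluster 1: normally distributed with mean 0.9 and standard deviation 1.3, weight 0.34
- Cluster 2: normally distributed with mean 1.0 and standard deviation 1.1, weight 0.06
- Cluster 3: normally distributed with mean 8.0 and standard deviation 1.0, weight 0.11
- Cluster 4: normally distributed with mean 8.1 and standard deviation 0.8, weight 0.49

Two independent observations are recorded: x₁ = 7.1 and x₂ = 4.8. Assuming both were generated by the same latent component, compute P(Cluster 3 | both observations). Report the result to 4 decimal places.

The responsibility of component k is w_k f_k(x) divided by Σ_j w_j f_j(x).
Since both observations come from the same component, the likelihood for component k is f_k(x₁)·f_k(x₂).
  p_1 = [3.53045e-06] × [0.00340911] = 1.20357e-08
  p_2 = [7.61712e-08] × [0.000929196] = 7.0778e-11
  p_3 = [0.266085] × [0.00238409] = 0.000634371
  p_4 = [0.228311] × [0.000100676] = 2.29854e-05
Multiply by the mixture weights:
  w_1·p_1 = 0.34 × 1.20357e-08 = 4.09215e-09
  w_2·p_2 = 0.06 × 7.0778e-11 = 4.24668e-12
  w_3·p_3 = 0.11 × 0.000634371 = 6.97808e-05
  w_4·p_4 = 0.49 × 2.29854e-05 = 1.12628e-05
Marginal: 4.09215e-09 + 4.24668e-12 + 6.97808e-05 + 1.12628e-05 = 8.10477e-05
P(Cluster 3 | x₁,x₂) ≈ 0.8610

0.8610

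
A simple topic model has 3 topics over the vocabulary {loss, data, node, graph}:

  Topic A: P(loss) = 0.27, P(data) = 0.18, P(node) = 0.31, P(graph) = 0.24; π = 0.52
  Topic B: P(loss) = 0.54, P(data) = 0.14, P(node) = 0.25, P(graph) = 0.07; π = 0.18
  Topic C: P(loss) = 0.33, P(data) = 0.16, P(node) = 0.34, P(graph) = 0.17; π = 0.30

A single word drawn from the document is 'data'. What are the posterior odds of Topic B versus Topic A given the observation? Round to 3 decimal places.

0.269

Only the two components matter; the odds are (P(Z=i) f_i(x)) / (P(Z=j) f_j(x)).
Evaluate each component's likelihood at the observed value:
  f_A = 0.18
  f_B = 0.14
  f_C = 0.16
Odds = (0.18/0.52) × (0.14/0.18) = 0.346154 × 0.777778 ≈ 0.269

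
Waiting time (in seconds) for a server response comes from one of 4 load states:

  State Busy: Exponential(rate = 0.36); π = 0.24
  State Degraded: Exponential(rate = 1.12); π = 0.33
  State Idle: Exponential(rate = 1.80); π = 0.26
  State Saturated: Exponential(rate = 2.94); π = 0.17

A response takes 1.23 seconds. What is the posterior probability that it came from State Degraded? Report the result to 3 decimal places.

0.437

The responsibility of component k is π_k f_k(x) divided by Σ_j π_j f_j(x).
Evaluate each component's likelihood at the observed value:
  L_Busy = 0.36·e^(−0.36·1.23) = 0.36·e^(−0.4428) = 0.231205
  L_Degraded = 1.12·e^(−1.12·1.23) = 1.12·e^(−1.3776) = 0.282445
  L_Idle = 1.80·e^(−1.80·1.23) = 1.80·e^(−2.2140) = 0.196673
  L_Saturated = 2.94·e^(−2.94·1.23) = 2.94·e^(−3.6162) = 0.0790409
Unnormalised posteriors:
  π_Busy·L_Busy = 0.24 × 0.231205 = 0.0554892
  π_Degraded·L_Degraded = 0.33 × 0.282445 = 0.0932069
  π_Idle·L_Idle = 0.26 × 0.196673 = 0.051135
  π_Saturated·L_Saturated = 0.17 × 0.0790409 = 0.0134369
Denominator: 0.0554892 + 0.0932069 + 0.051135 + 0.0134369 = 0.213268
So the posterior for State Degraded is 0.0932069 / 0.213268 ≈ 0.437.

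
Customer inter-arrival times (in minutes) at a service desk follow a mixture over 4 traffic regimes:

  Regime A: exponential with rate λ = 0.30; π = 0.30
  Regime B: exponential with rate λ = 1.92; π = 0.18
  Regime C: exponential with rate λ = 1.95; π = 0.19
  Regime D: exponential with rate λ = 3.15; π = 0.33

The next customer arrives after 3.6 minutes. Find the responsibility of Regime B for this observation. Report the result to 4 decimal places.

0.0110

Apply Bayes' rule: the posterior for each component is proportional to its prior times its likelihood at x.
Evaluate each component's likelihood at the observed value:
  f_A = 0.101879
  f_B = 0.00191187
  f_C = 0.00174296
  f_D = 3.74465e-05
Multiply by the mixture weights:
  π_A·f_A = 0.30 × 0.101879 = 0.0305636
  π_B·f_B = 0.18 × 0.00191187 = 0.000344136
  π_C·f_C = 0.19 × 0.00174296 = 0.000331162
  π_D·f_D = 0.33 × 3.74465e-05 = 1.23573e-05
Normaliser: 0.0305636 + 0.000344136 + 0.000331162 + 1.23573e-05 = 0.0312513
P(Regime B | x) ≈ 0.0110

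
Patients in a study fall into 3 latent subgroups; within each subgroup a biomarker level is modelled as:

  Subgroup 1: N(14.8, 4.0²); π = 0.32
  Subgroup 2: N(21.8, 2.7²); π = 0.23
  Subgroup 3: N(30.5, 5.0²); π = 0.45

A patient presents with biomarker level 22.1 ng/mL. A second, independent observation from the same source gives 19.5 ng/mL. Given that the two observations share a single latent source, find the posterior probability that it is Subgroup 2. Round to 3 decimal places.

The responsibility of component k is P(Z=k) f_k(x) divided by Σ_j P(Z=j) f_j(x).
Since both observations come from the same component, the likelihood for component k is f_k(x₁)·f_k(x₂).
  L_1 = [(1/(4.0·√(2π)))·exp(−(22.1−14.8)²/(2·4.0²)) = 0.099736·exp(-1.66531) = 0.0188631] × [0.0500093] = 0.000943333
  L_2 = [(1/(2.7·√(2π)))·exp(−(22.1−21.8)²/(2·2.7²)) = 0.147756·exp(-0.00617) = 0.146847] × [0.102795] = 0.0150952
  L_3 = [(1/(5.0·√(2π)))·exp(−(22.1−30.5)²/(2·5.0²)) = 0.079788·exp(-1.41120) = 0.0194565] × [0.00709492] = 0.000138042
Weight by the priors:
  P(Z=1)·L_1 = 0.32 × 0.000943333 = 0.000301867
  P(Z=2)·L_2 = 0.23 × 0.0150952 = 0.00347189
  P(Z=3)·L_3 = 0.45 × 0.000138042 = 6.21189e-05
Sum: 0.000301867 + 0.00347189 + 6.21189e-05 = 0.00383588
P(Subgroup 2 | data) ≈ 0.905

0.905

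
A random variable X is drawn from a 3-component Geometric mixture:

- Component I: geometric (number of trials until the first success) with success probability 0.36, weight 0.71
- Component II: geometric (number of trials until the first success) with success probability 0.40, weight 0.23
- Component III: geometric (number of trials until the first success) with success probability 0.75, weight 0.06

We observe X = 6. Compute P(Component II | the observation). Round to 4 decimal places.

Apply Bayes' rule: the posterior for each component is proportional to its prior times its likelihood at x.
Evaluate each component's likelihood at the observed value:
  L_I = 0.0386547
  L_II = 0.031104
  L_III = 0.000732422
Unnormalised posteriors:
  w_I·L_I = 0.71 × 0.0386547 = 0.0274448
  w_II·L_II = 0.23 × 0.031104 = 0.00715392
  w_III·L_III = 0.06 × 0.000732422 = 4.39453e-05
Marginal: 0.0274448 + 0.00715392 + 4.39453e-05 = 0.0346427
Responsibility of Component II: 0.00715392 / 0.0346427 ≈ 0.2065

0.2065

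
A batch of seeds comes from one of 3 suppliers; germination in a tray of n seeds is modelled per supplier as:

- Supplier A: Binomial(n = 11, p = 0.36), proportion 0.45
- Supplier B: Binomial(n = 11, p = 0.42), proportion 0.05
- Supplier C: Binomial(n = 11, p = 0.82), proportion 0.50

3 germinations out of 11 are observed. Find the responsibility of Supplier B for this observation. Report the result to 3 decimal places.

By Bayes' theorem, P(k | x) = π_k f_k(x) / Σ_j π_j f_j(x).
Evaluate each component's likelihood at the observed value:
  p_A = C(11,3)·0.36^3·0.64^8 = 165·0.046656·0.0281475 = 0.216686
  p_B = C(11,3)·0.42^3·0.58^8 = 165·0.074088·0.0128063 = 0.156551
  p_C = C(11,3)·0.82^3·0.18^8 = 165·0.551368·1.102e-06 = 0.000100255
Weight by the priors:
  π_A·p_A = 0.45 × 0.216686 = 0.0975088
  π_B·p_B = 0.05 × 0.156551 = 0.00782755
  π_C·p_C = 0.50 × 0.000100255 = 5.01274e-05
Sum: 0.0975088 + 0.00782755 + 5.01274e-05 = 0.105386
Responsibility of Supplier B: 0.00782755 / 0.105386 ≈ 0.074

0.074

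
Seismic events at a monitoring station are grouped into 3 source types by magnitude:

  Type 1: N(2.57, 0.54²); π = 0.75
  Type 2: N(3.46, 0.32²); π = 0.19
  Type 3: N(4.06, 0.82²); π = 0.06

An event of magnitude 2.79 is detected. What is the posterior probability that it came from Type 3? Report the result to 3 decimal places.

The responsibility of component k is P(Z=k) f_k(x) divided by Σ_j P(Z=j) f_j(x).
Normal densities:
  p_1 = 0.679945
  p_2 = 0.139262
  p_3 = 0.146629
Weight by the priors:
  P(Z=1)·p_1 = 0.75 × 0.679945 = 0.509959
  P(Z=2)·p_2 = 0.19 × 0.139262 = 0.0264598
  P(Z=3)·p_3 = 0.06 × 0.146629 = 0.00879775
Normaliser: 0.509959 + 0.0264598 + 0.00879775 = 0.545217
So the posterior for Type 3 is 0.00879775 / 0.545217 ≈ 0.016.

0.016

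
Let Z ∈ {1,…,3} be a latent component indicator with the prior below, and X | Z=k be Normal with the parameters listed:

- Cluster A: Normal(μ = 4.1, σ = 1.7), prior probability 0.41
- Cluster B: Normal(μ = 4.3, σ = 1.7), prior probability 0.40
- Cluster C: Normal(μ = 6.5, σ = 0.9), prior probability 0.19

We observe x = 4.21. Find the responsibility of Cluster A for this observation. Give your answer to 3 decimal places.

The responsibility of component k is w_k f_k(x) divided by Σ_j w_j f_j(x).
Evaluate each component's likelihood at the observed value:
  L_A = 0.234181
  L_B = 0.234343
  L_C = 0.0174106
Prior × likelihood for each component:
  w_A·L_A = 0.41 × 0.234181 = 0.0960143
  w_B·L_B = 0.40 × 0.234343 = 0.0937373
  w_C·L_C = 0.19 × 0.0174106 = 0.00330801
Evidence: 0.0960143 + 0.0937373 + 0.00330801 = 0.19306
P(Cluster A | x) = 0.0960143 / 0.19306 ≈ 0.497

0.497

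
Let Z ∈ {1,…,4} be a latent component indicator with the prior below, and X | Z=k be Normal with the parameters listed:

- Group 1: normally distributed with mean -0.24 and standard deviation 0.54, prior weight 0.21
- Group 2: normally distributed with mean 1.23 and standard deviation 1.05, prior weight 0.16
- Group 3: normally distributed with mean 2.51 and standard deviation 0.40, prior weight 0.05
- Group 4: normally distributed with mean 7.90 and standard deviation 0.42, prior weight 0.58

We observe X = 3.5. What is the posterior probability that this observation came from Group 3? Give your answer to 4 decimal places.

Posterior ∝ prior × likelihood, so P(k | x) ∝ π_k f_k(x); normalise over all components.
Normal densities:
  p_1 = (1/(0.54·√(2π)))·exp(−(3.5−-0.24)²/(2·0.54²)) = 0.738782·exp(-23.98422) = 2.83335e-11
  p_2 = (1/(1.05·√(2π)))·exp(−(3.5−1.23)²/(2·1.05²)) = 0.379945·exp(-2.33692) = 0.0367122
  p_3 = (1/(0.40·√(2π)))·exp(−(3.5−2.51)²/(2·0.40²)) = 0.997356·exp(-3.06281) = 0.0466324
  p_4 = (1/(0.42·√(2π)))·exp(−(3.5−7.90)²/(2·0.42²)) = 0.949863·exp(-54.87528) = 1.39839e-24
Prior × likelihood for each component:
  π_1·p_1 = 0.21 × 2.83335e-11 = 5.95003e-12
  π_2·p_2 = 0.16 × 0.0367122 = 0.00587396
  π_3·p_3 = 0.05 × 0.0466324 = 0.00233162
  π_4·p_4 = 0.58 × 1.39839e-24 = 8.11066e-25
Marginal: 5.95003e-12 + 0.00587396 + 0.00233162 + 8.11066e-25 = 0.00820558
So the posterior for Group 3 is 0.00233162 / 0.00820558 ≈ 0.2842.

0.2842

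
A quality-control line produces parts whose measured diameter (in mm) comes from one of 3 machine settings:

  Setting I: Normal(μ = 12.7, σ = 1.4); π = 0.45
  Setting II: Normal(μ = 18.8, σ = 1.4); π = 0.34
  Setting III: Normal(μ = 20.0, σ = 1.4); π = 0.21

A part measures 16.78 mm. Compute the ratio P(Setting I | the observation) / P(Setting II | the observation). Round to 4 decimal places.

Since P(k|x) ∝ π_k f_k(x), the posterior odds are π_i f_i(x) / (π_j f_j(x)).
Component likelihoods at x = 16.78 mm:
  p_I = 0.00407885
  p_II = 0.100628
  p_III = 0.0202336
Odds = (0.45/0.34) × (0.00407885/0.100628) = 1.32353 × 0.0405341 ≈ 0.0536

0.0536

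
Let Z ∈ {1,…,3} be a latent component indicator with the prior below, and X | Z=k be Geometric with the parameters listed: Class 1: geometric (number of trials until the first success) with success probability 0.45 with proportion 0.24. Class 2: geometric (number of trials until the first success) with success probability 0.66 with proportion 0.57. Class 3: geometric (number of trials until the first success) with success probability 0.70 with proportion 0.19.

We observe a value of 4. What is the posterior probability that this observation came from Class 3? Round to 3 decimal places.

0.099

Posterior ∝ prior × likelihood, so P(k | x) ∝ w_k f_k(x); normalise over all components.
Geometric probabilities:
  L_1 = 0.45·(1−0.45)^3 = 0.45·0.166375 = 0.0748688
  L_2 = 0.66·(1−0.66)^3 = 0.66·0.039304 = 0.0259406
  L_3 = 0.70·(1−0.70)^3 = 0.70·0.027 = 0.0189
Unnormalised posteriors:
  w_1·L_1 = 0.24 × 0.0748688 = 0.0179685
  w_2·L_2 = 0.57 × 0.0259406 = 0.0147862
  w_3·L_3 = 0.19 × 0.0189 = 0.003591
Normaliser: 0.0179685 + 0.0147862 + 0.003591 = 0.0363457
P(Class 3 | the observation) = 0.003591 / 0.0363457 ≈ 0.099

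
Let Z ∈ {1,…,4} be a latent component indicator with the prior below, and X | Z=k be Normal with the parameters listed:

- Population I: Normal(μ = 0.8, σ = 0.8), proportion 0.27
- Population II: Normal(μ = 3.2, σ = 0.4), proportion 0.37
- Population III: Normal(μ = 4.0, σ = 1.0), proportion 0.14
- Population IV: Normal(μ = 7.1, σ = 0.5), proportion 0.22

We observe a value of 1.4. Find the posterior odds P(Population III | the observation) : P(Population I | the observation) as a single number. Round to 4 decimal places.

Since P(k|x) ∝ π_k f_k(x), the posterior odds are π_i f_i(x) / (π_j f_j(x)).
Evaluate each component's likelihood at the observed value:
  L_I = (1/(0.8·√(2π)))·exp(−(1.4−0.8)²/(2·0.8²)) = 0.498678·exp(-0.28125) = 0.376422
  L_II = (1/(0.4·√(2π)))·exp(−(1.4−3.2)²/(2·0.4²)) = 0.997356·exp(-10.12500) = 3.99594e-05
  L_III = (1/(1.0·√(2π)))·exp(−(1.4−4.0)²/(2·1.0²)) = 0.398942·exp(-3.38000) = 0.013583
  L_IV = (1/(0.5·√(2π)))·exp(−(1.4−7.1)²/(2·0.5²)) = 0.797885·exp(-64.98000) = 4.80269e-29
0.00190162 / 0.101634 ≈ 0.0187

0.0187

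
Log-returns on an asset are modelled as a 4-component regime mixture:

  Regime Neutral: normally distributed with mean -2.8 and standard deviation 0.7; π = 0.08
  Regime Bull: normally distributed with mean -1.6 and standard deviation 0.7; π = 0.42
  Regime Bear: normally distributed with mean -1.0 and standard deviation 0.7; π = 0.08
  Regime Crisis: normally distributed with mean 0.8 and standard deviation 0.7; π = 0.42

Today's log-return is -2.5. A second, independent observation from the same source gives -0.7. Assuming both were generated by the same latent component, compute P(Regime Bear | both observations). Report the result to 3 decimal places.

P(component k | x) = π_k·f_k(x) / marginal(x), where marginal(x) = Σ_j π_j·f_j(x).
Since both observations come from the same component, the likelihood for component k is f_k(x₁)·f_k(x₂).
  L_Neutral = [(1/(0.7·√(2π)))·exp(−(-2.5−-2.8)²/(2·0.7²)) = 0.569918·exp(-0.09184) = 0.51991] × [0.00633121] = 0.00329166
  L_Bull = [(1/(0.7·√(2π)))·exp(−(-2.5−-1.6)²/(2·0.7²)) = 0.569918·exp(-0.82653) = 0.249376] × [0.249376] = 0.0621883
  L_Bear = [(1/(0.7·√(2π)))·exp(−(-2.5−-1.0)²/(2·0.7²)) = 0.569918·exp(-2.29592) = 0.057373] × [0.51991] = 0.0298288
  L_Crisis = [(1/(0.7·√(2π)))·exp(−(-2.5−0.8)²/(2·0.7²)) = 0.569918·exp(-11.11224) = 8.50796e-06] × [0.057373] = 4.88127e-07
Unnormalised posteriors:
  π_Neutral·L_Neutral = 0.08 × 0.00329166 = 0.000263333
  π_Bull·L_Bull = 0.42 × 0.0621883 = 0.0261191
  π_Bear·L_Bear = 0.08 × 0.0298288 = 0.0023863
  π_Crisis·L_Crisis = 0.42 × 4.88127e-07 = 2.05013e-07
Marginal: 0.000263333 + 0.0261191 + 0.0023863 + 2.05013e-07 = 0.0287689
P(Regime Bear | x₁, x₂) = 0.0023863 / 0.0287689 ≈ 0.083

0.083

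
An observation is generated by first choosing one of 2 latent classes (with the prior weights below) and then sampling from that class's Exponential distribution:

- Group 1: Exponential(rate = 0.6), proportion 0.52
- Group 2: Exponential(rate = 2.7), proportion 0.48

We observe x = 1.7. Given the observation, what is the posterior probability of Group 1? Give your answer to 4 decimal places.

Posterior ∝ prior × likelihood, so P(k | x) ∝ π_k f_k(x); normalise over all components.
Exponential densities:
  f_1 = 0.6·e^(−0.6·1.7) = 0.6·e^(−1.0200) = 0.216357
  f_2 = 2.7·e^(−2.7·1.7) = 2.7·e^(−4.5900) = 0.0274127
Unnormalised posteriors:
  π_1·f_1 = 0.52 × 0.216357 = 0.112506
  π_2·f_2 = 0.48 × 0.0274127 = 0.0131581
Sum: 0.112506 + 0.0131581 = 0.125664
So the posterior for Group 1 is 0.112506 / 0.125664 ≈ 0.8953.

0.8953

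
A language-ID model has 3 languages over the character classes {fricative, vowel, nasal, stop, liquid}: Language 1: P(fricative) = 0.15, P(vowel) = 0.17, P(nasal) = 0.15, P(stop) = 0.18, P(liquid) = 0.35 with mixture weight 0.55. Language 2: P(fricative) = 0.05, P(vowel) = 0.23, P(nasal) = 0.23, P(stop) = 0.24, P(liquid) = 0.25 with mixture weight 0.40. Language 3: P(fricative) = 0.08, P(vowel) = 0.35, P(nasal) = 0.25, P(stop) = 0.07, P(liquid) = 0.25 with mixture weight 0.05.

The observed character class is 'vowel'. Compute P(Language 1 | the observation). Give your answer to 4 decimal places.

0.4606

Apply Bayes' rule: the posterior for each component is proportional to its prior times its likelihood at x.
Categorical probabilities:
  p_1 = 0.17
  p_2 = 0.23
  p_3 = 0.35
Multiply by the mixture weights:
  w_1·p_1 = 0.55 × 0.17 = 0.0935
  w_2·p_2 = 0.40 × 0.23 = 0.092
  w_3·p_3 = 0.05 × 0.35 = 0.0175
Denominator: 0.0935 + 0.092 + 0.0175 = 0.203
Responsibility of Language 1: 0.0935 / 0.203 ≈ 0.4606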